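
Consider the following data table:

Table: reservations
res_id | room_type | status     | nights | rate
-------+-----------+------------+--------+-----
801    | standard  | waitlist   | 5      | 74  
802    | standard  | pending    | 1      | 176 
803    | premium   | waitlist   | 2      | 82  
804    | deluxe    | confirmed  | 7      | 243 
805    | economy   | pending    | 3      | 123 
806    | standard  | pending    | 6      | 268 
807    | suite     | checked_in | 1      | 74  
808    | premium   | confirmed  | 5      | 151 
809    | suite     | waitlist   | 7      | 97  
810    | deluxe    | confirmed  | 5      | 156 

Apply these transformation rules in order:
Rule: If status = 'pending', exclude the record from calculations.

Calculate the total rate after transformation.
877

Step 1: Identify records where status = 'pending'
Step 2: The excluded records sum to 567
Step 3: Original total rate = 1444
Step 4: Remaining total = 1444 - 567 = 877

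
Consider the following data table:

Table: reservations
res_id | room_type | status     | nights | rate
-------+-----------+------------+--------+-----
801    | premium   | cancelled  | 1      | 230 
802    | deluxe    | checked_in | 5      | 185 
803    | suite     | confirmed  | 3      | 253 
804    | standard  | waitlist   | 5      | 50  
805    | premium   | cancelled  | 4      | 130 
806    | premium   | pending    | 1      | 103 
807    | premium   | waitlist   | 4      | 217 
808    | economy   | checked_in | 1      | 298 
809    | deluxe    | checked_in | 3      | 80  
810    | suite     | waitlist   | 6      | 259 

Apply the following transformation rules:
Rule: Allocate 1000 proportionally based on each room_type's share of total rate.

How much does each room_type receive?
deluxe: 146.81, economy: 165.1, premium: 376.73, standard: 27.7, suite: 283.66

Step 1: Calculate total rate = 1805
Step 2: Calculate each room_type's proportion:
  deluxe: 265/1805 = 14.68% → 146.81
  economy: 298/1805 = 16.51% → 165.1
  premium: 680/1805 = 37.67% → 376.73
  standard: 50/1805 = 2.77% → 27.7
  suite: 512/1805 = 28.37% → 283.66
Step 3: Verify: sum of allocations ≈ 1000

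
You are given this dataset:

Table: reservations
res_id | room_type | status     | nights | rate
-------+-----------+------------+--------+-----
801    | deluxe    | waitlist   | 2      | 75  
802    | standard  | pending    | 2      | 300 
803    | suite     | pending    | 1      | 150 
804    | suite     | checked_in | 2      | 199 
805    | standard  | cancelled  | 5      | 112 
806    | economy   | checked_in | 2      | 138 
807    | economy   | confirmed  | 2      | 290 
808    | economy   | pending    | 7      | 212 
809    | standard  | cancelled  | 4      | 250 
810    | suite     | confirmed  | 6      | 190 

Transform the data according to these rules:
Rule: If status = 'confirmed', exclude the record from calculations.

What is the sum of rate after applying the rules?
1436

Step 1: Identify records where status = 'confirmed'
Step 2: The excluded records sum to 480
Step 3: Original total rate = 1916
Step 4: Remaining total = 1916 - 480 = 1436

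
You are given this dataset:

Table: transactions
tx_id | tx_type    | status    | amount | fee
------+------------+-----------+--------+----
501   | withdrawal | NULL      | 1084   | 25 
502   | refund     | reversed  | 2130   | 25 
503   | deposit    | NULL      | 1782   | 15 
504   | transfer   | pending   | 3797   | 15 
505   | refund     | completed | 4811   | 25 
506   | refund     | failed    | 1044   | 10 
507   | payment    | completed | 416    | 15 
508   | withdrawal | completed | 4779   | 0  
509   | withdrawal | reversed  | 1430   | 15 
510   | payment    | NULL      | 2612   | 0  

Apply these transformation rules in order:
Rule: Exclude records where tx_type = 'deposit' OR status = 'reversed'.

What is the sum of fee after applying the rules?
90

Step 1: Find records where tx_type = 'deposit' OR status = 'reversed'
Step 2: 3 records match, summing to 55
Step 3: Original sum: 145
Step 4: Remaining sum = 145 - 55 = 90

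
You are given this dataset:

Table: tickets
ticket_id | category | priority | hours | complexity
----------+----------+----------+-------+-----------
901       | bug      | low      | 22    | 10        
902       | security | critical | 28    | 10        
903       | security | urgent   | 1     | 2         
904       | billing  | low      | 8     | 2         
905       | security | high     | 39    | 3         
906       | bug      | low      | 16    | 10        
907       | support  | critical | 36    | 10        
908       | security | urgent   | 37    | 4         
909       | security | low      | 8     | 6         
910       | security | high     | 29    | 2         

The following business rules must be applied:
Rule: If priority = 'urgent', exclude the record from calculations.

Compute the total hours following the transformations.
186

Step 1: Identify records where priority = 'urgent'
Step 2: The excluded records sum to 38
Step 3: Original total hours = 224
Step 4: Remaining total = 224 - 38 = 186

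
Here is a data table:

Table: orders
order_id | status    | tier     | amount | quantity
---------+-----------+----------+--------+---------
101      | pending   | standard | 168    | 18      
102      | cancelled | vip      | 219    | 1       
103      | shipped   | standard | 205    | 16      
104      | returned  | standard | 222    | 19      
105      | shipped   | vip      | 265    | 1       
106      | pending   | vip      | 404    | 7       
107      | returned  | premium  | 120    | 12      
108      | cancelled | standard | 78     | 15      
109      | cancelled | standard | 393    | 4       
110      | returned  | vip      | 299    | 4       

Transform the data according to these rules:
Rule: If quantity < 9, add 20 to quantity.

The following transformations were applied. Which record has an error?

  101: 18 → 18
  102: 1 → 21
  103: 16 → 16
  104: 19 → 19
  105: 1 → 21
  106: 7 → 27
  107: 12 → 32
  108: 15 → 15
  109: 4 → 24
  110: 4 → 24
Record 107 has an error. The correct transformed value should be 12, not 32.

Step 1: Check each record against the rule
Step 2: Record 107 has quantity = 12
Step 3: Since 12 >= 9, the bonus should not have been applied
Step 4: Correct value = 12, but claimed value = 32
Conclusion: Record 107 has the error.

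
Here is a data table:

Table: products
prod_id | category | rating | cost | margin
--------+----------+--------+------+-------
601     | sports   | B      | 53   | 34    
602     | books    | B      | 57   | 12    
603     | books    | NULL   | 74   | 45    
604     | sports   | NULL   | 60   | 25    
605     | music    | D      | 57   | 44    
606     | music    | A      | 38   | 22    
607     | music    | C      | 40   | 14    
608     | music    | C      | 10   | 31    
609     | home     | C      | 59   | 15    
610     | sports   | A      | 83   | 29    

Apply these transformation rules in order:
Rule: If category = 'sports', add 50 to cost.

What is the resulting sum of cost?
681

Step 1: Count records where category = 'sports': 3
Step 2: Total bonus added: 3 × 50 = 150
Step 3: Original sum of cost: 531
Step 4: Final sum = 531 + 150 = 681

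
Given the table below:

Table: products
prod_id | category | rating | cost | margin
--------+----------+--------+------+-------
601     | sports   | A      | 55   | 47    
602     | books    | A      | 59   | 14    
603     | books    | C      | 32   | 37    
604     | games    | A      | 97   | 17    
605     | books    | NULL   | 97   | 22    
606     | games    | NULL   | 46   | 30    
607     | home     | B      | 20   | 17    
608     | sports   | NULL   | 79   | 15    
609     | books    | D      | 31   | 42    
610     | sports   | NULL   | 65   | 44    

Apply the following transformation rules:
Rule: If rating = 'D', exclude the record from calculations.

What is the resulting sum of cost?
550

Step 1: Identify records where rating = 'D'
Step 2: The excluded records sum to 31
Step 3: Original total cost = 581
Step 4: Remaining total = 581 - 31 = 550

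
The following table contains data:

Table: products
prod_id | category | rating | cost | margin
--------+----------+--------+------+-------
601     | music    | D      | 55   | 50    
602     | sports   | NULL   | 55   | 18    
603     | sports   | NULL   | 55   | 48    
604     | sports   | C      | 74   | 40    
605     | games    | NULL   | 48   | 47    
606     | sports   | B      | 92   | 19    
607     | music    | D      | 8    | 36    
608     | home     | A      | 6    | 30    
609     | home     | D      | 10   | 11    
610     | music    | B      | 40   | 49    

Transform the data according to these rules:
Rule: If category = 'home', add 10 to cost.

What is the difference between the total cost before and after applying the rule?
20

Step 1: Original sum of cost = 443
Step 2: 2 records have category = 'home'
Step 3: Each affected record changes by 10
Step 4: Total change = 2 × 10 = 20
Step 5: New sum = 443 + 20 = 463
Step 6: Difference = |463 - 443| = 20
        (Sum increased by 20)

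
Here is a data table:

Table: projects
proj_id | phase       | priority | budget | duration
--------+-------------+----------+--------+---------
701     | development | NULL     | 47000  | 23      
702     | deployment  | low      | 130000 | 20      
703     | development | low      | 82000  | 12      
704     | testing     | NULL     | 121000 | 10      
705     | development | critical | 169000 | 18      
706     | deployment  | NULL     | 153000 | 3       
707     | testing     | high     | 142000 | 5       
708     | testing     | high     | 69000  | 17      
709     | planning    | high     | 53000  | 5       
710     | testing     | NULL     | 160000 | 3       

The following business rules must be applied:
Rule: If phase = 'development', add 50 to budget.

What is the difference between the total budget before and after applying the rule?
150

Step 1: Original sum of budget = 1126000
Step 2: 3 records have phase = 'development'
Step 3: Each affected record changes by 50
Step 4: Total change = 3 × 50 = 150
Step 5: New sum = 1126000 + 150 = 1126150
Step 6: Difference = |1126150 - 1126000| = 150
        (Sum increased by 150)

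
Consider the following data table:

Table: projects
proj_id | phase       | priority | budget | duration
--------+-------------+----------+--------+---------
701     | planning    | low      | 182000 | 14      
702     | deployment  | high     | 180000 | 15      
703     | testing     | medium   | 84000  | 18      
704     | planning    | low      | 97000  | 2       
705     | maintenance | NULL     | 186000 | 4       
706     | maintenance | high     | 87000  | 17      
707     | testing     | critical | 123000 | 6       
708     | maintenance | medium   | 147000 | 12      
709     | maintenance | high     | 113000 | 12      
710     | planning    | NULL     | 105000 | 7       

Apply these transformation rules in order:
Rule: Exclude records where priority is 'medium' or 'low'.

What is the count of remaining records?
6

Step 1: Count records to exclude
  - 2 (medium) + 2 (low) = 4 records
Step 2: Total records: 10
Step 3: Remaining = 10 - 4 = 6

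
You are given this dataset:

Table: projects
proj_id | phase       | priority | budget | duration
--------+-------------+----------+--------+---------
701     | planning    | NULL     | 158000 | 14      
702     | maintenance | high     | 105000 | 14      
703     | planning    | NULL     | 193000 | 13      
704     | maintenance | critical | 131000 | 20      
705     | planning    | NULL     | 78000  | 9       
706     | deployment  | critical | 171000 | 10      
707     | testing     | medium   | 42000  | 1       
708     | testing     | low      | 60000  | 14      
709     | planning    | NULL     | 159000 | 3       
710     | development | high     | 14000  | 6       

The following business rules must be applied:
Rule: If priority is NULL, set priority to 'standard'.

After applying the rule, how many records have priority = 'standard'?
4

Step 1: Count records where priority IS NULL
Step 2: Found 4 records with NULL priority
Step 3: These records will have priority set to 'standard'
Step 4: Records already having priority = 'standard': 0
Step 5: Answer: 4 + 0 = 4 records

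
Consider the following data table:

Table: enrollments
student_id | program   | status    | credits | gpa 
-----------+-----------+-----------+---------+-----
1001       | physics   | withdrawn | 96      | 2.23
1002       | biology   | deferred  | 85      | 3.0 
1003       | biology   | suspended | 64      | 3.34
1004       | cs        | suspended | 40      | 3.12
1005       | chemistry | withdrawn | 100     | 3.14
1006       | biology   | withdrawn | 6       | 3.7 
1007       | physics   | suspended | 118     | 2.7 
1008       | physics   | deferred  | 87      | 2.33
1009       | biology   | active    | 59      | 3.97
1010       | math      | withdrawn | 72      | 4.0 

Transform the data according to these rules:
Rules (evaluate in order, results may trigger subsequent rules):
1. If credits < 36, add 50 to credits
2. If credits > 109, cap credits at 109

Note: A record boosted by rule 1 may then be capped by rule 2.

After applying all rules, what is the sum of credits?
768

Step 1: Apply rule 1 to records with credits < 36
  - 1 records get bonus of 50
  - Of these, 0 records then exceed 109 and get capped
Step 2: Apply rule 2 to records with credits > 109
  - 1 records (original) are capped
Step 3: Calculate final sum = 768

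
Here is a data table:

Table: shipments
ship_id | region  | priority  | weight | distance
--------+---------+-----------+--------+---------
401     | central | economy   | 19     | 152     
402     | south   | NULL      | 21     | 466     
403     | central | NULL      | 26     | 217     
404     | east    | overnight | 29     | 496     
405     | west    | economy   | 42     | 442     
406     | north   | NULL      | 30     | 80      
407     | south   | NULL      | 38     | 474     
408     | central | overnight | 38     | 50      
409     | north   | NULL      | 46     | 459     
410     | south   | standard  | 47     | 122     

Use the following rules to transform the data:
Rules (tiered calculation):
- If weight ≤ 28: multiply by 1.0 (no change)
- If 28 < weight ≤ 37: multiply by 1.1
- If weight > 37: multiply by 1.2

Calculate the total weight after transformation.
384.1

Step 1: Tier 1 (weight ≤ 28): 3 records, sum = 66 × 1.0 = 66.0
Step 2: Tier 2 (28 < weight ≤ 37): 2 records, sum = 59 × 1.1 = 64.9
Step 3: Tier 3 (weight > 37): 5 records, sum = 211 × 1.2 = 253.2
Step 4: Final sum = 66.0 + 64.9 + 253.2 = 384.1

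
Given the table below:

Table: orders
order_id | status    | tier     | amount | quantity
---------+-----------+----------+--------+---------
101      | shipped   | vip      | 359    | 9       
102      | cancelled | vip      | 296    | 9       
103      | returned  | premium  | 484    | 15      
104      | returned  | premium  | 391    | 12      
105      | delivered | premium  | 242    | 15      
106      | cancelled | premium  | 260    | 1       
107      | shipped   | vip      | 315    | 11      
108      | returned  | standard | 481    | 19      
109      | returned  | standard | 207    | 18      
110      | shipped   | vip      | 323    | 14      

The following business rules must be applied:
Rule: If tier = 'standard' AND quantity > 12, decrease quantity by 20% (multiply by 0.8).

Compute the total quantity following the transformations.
115.6

Step 1: Find records where tier = 'standard' AND quantity > 12
Step 2: 2 records match, summing to 37
Step 3: After multiplier: 37 × 0.8 = 29.6
Step 4: Unaffected records sum: 86
Step 5: Final sum = 29.6 + 86 = 115.6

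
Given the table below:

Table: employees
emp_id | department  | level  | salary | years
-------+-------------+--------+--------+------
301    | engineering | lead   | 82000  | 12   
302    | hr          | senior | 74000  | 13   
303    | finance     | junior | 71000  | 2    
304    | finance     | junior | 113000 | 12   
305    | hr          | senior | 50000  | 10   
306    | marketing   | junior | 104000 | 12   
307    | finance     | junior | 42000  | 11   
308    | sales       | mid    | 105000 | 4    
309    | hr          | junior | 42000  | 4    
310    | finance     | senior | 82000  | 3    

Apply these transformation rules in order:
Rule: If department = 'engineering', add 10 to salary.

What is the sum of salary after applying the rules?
765010

Step 1: Count records where department = 'engineering': 1
Step 2: Total bonus added: 1 × 10 = 10
Step 3: Original sum of salary: 765000
Step 4: Final sum = 765000 + 10 = 765010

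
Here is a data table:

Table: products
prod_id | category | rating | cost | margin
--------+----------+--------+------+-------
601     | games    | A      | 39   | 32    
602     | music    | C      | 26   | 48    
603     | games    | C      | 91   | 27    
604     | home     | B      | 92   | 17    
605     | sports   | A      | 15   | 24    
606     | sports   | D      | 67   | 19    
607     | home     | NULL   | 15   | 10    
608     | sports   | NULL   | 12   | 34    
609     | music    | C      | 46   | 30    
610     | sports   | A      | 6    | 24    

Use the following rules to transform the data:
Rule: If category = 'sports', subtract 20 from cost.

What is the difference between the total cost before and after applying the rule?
80

Step 1: Original sum of cost = 409
Step 2: 4 records have category = 'sports'
Step 3: Each affected record changes by -20
Step 4: Total change = 4 × -20 = -80
Step 5: New sum = 409 + -80 = 329
Step 6: Difference = |329 - 409| = 80
        (Sum decreased by 80)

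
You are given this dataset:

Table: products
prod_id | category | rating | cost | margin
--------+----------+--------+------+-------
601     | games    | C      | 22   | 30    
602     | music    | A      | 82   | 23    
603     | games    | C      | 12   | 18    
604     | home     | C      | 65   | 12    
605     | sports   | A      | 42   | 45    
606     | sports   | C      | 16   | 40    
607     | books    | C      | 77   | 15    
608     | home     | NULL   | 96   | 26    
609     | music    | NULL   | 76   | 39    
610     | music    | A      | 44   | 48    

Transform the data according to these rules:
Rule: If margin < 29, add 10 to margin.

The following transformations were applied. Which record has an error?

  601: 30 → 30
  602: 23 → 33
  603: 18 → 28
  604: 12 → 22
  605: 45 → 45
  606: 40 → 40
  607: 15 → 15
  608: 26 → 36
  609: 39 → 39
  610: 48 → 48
Record 607 has an error. The correct transformed value should be 25, not 15.

Step 1: Check each record against the rule
Step 2: Record 607 has margin = 15
Step 3: Since 15 < 29, the bonus should have been applied
Step 4: Correct value = 25, but claimed value = 15
Conclusion: Record 607 has the error.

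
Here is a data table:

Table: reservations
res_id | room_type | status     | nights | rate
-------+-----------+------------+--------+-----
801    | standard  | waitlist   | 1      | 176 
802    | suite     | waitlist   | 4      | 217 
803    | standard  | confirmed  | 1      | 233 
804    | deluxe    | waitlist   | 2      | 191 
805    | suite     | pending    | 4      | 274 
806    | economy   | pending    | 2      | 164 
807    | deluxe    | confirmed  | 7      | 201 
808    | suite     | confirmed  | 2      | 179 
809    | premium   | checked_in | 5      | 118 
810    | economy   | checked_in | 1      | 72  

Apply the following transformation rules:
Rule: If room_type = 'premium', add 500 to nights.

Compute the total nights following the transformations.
529

Step 1: Count records where room_type = 'premium': 1
Step 2: Total bonus added: 1 × 500 = 500
Step 3: Original sum of nights: 29
Step 4: Final sum = 29 + 500 = 529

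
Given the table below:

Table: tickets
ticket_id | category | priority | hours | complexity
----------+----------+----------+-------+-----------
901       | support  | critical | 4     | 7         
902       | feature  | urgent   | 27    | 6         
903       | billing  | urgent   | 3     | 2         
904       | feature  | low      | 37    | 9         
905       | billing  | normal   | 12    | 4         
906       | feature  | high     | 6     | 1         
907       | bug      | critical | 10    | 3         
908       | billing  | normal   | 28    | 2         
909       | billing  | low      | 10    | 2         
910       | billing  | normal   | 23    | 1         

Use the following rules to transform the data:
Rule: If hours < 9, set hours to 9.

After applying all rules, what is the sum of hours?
174

Step 1: 3 records have hours < 9
Step 2: These records originally summed to 13
Step 3: After setting to minimum: 3 × 9 = 27
Step 4: Unaffected records sum: 147
Step 5: Final sum = 27 + 147 = 174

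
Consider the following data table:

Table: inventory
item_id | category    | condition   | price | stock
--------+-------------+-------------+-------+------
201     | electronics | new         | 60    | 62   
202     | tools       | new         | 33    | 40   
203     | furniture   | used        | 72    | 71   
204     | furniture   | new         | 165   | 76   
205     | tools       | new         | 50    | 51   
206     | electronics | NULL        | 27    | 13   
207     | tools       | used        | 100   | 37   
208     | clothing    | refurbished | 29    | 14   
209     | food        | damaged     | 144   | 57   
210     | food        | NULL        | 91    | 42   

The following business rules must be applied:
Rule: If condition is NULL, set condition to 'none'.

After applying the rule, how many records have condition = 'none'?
2

Step 1: Count records where condition IS NULL
Step 2: Found 2 records with NULL condition
Step 3: These records will have condition set to 'none'
Step 4: Records already having condition = 'none': 0
Step 5: Answer: 2 + 0 = 2 records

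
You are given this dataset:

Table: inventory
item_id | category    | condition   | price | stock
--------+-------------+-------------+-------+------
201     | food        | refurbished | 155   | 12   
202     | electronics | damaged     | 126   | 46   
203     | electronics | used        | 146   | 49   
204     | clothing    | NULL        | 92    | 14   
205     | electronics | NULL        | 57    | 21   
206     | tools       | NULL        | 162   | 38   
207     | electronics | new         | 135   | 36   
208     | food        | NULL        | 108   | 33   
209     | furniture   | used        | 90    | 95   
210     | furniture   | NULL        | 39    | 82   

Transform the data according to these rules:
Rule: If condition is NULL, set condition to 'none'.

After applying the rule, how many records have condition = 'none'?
5

Step 1: Count records where condition IS NULL
Step 2: Found 5 records with NULL condition
Step 3: These records will have condition set to 'none'
Step 4: Records already having condition = 'none': 0
Step 5: Answer: 5 + 0 = 5 records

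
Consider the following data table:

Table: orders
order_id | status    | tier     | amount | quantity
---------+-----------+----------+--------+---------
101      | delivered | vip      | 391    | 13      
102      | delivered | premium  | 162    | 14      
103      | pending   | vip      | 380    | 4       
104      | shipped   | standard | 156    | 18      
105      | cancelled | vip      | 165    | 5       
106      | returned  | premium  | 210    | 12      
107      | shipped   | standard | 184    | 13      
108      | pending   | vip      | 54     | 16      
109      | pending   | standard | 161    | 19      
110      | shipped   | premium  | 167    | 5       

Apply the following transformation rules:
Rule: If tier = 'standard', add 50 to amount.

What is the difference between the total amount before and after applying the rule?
150

Step 1: Original sum of amount = 2030
Step 2: 3 records have tier = 'standard'
Step 3: Each affected record changes by 50
Step 4: Total change = 3 × 50 = 150
Step 5: New sum = 2030 + 150 = 2180
Step 6: Difference = |2180 - 2030| = 150
        (Sum increased by 150)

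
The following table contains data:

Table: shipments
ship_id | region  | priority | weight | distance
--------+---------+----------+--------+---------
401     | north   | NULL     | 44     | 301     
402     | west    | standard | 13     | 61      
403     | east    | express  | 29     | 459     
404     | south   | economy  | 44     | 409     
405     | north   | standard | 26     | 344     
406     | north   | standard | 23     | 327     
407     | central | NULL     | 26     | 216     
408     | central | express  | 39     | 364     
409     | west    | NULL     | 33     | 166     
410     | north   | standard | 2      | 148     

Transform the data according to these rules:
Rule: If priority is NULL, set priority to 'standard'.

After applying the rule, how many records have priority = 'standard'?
7

Step 1: Count records where priority IS NULL
Step 2: Found 3 records with NULL priority
Step 3: These records will have priority set to 'standard'
Step 4: Records already having priority = 'standard': 4
Step 5: Answer: 3 + 4 = 7 records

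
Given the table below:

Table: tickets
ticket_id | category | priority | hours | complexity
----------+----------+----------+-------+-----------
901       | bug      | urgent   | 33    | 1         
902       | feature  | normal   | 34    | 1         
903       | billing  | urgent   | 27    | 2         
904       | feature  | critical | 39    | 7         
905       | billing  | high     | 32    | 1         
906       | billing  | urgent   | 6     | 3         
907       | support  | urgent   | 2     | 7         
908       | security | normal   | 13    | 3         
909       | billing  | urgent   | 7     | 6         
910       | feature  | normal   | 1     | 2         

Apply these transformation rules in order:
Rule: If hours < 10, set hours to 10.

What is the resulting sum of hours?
218

Step 1: 4 records have hours < 10
Step 2: These records originally summed to 16
Step 3: After setting to minimum: 4 × 10 = 40
Step 4: Unaffected records sum: 178
Step 5: Final sum = 40 + 178 = 218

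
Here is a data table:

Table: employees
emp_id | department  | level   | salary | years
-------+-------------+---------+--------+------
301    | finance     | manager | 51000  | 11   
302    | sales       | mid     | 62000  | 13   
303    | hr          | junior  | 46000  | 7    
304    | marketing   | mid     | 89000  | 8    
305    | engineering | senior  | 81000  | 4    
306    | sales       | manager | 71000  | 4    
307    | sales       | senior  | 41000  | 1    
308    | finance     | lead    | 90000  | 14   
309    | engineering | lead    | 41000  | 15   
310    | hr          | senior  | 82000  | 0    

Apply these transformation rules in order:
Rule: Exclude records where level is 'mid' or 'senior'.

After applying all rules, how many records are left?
5

Step 1: Count records to exclude
  - 2 (mid) + 3 (senior) = 5 records
Step 2: Total records: 10
Step 3: Remaining = 10 - 5 = 5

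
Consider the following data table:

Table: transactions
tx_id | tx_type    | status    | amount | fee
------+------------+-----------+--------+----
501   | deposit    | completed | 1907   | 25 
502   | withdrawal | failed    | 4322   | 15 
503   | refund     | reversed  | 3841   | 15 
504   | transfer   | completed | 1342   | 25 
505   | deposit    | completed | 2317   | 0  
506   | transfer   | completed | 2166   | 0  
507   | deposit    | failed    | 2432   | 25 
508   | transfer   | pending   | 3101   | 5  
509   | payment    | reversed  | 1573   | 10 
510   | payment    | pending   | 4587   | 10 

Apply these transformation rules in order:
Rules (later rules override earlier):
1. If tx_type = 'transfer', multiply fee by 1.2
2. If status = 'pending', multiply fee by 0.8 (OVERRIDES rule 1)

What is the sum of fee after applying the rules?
132.0

Step 1: Rule 2 takes priority for records with status = 'pending'
  - 2 records: 15 × 0.8 = 12.0
Step 2: Rule 1 applies to remaining records with tx_type = 'transfer'
  - 2 records: 25 × 1.2 = 30.0
Step 3: Other records unchanged: 90
Step 4: Final sum = 12.0 + 30.0 + 90 = 132.0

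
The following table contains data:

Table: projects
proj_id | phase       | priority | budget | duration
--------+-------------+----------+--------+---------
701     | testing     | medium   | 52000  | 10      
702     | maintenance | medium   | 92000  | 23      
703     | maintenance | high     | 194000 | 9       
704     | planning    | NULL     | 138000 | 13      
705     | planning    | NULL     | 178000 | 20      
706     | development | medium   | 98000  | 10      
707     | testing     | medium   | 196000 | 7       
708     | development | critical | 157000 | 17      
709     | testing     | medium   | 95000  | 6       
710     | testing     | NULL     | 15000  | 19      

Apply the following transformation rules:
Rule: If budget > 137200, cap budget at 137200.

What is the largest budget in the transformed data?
137200

Step 1: Original maximum budget = 196000
Step 2: Apply cap at 137200
Step 3: 5 records had budget > 137200 and were capped
Step 4: Maximum after transformation = 137200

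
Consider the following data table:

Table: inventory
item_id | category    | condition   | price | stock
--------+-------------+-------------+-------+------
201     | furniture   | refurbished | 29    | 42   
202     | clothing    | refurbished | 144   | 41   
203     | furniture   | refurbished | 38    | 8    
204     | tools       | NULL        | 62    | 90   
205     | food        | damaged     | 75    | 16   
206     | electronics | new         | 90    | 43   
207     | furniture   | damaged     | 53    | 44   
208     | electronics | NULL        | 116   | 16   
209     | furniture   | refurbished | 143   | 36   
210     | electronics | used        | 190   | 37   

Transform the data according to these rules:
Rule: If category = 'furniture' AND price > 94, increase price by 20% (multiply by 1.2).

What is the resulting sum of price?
968.6

Step 1: Find records where category = 'furniture' AND price > 94
Step 2: 1 records match, summing to 143
Step 3: After multiplier: 143 × 1.2 = 171.6
Step 4: Unaffected records sum: 797
Step 5: Final sum = 171.6 + 797 = 968.6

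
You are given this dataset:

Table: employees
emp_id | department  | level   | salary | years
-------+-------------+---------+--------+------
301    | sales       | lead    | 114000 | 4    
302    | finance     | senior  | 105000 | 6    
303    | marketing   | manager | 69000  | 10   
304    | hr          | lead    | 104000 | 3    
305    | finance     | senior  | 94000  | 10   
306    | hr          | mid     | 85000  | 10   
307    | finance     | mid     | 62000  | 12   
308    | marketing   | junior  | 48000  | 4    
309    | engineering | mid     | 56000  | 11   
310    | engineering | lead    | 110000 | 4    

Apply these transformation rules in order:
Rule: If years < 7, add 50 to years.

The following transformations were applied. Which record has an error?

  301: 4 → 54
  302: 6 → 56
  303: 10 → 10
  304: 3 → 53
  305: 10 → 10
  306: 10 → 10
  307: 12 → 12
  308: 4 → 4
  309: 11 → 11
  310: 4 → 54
Record 308 has an error. The correct transformed value should be 54, not 4.

Step 1: Check each record against the rule
Step 2: Record 308 has years = 4
Step 3: Since 4 < 7, the bonus should have been applied
Step 4: Correct value = 54, but claimed value = 4
Conclusion: Record 308 has the error.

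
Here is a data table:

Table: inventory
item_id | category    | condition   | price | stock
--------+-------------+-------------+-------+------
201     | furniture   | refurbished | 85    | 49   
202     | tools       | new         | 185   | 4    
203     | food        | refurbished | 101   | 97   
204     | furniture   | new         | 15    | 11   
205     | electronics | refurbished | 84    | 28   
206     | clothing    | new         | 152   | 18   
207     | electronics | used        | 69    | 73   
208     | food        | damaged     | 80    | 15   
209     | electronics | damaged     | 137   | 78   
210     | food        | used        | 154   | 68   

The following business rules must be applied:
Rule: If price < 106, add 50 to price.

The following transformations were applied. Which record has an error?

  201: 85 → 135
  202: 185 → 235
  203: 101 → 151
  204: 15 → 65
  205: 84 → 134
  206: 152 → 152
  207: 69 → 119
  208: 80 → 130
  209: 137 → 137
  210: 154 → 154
Record 202 has an error. The correct transformed value should be 185, not 235.

Step 1: Check each record against the rule
Step 2: Record 202 has price = 185
Step 3: Since 185 >= 106, the bonus should not have been applied
Step 4: Correct value = 185, but claimed value = 235
Conclusion: Record 202 has the error.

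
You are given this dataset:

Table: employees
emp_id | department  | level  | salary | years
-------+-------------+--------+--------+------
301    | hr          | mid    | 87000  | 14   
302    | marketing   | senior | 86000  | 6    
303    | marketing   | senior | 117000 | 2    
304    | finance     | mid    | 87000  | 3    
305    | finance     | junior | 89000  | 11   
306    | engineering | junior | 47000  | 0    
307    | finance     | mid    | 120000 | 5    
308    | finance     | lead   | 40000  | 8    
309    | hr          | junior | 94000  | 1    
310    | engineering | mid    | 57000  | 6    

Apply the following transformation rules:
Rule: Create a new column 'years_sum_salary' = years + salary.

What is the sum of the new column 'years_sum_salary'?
824056

Step 1: For each record, compute years + salary
Example calculations:
  14 + 87000 = 87014
  6 + 86000 = 86006
  2 + 117000 = 117002
  ...
Step 2: Sum all derived values
Step 3: Total = 824056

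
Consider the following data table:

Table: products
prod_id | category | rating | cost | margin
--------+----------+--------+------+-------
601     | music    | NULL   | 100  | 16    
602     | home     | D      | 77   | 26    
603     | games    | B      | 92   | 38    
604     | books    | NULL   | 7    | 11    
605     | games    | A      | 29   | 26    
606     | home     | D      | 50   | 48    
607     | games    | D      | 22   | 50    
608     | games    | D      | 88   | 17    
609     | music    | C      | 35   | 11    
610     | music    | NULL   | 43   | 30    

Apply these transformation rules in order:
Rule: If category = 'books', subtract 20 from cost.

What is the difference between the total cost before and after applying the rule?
20

Step 1: Original sum of cost = 543
Step 2: 1 records have category = 'books'
Step 3: Each affected record changes by -20
Step 4: Total change = 1 × -20 = -20
Step 5: New sum = 543 + -20 = 523
Step 6: Difference = |523 - 543| = 20
        (Sum decreased by 20)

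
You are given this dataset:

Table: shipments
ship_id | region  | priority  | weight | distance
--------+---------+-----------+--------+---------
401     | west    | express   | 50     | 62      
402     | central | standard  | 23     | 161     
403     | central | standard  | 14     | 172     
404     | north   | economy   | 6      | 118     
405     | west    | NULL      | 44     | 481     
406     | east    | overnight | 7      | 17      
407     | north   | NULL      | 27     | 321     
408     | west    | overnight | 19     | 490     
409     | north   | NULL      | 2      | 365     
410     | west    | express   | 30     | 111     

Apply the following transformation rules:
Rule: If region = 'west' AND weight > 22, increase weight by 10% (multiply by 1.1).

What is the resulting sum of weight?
234.4

Step 1: Find records where region = 'west' AND weight > 22
Step 2: 3 records match, summing to 124
Step 3: After multiplier: 124 × 1.1 = 136.4
Step 4: Unaffected records sum: 98
Step 5: Final sum = 136.4 + 98 = 234.4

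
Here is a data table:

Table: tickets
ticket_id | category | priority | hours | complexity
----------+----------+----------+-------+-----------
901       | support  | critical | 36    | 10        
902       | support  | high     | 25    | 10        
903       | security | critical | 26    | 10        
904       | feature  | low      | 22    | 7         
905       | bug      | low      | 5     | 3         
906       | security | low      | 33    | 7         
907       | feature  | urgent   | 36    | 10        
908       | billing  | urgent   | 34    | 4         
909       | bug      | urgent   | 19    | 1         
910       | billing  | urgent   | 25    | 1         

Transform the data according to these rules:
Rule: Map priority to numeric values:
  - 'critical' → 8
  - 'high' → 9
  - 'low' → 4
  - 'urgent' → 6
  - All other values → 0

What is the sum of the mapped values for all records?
61

Step 1: Apply mapping to each record
Step 2: Count by status:
  'critical': 2 records × 8 = 16
  'high': 1 records × 9 = 9
  'low': 3 records × 4 = 12
  'urgent': 4 records × 6 = 24
Step 3: Sum all mapped values = 61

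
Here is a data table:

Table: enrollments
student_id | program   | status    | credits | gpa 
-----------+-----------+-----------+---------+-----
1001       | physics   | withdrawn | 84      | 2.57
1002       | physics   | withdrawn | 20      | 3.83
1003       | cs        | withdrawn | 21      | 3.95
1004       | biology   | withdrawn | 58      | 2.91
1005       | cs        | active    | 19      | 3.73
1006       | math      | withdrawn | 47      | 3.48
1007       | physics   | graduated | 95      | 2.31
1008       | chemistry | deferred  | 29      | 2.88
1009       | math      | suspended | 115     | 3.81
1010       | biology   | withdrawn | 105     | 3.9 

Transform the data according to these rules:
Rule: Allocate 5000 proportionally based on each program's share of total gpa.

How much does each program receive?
biology: 1020.38, chemistry: 431.53, cs: 1150.73, math: 1092.3, physics: 1305.06

Step 1: Calculate total gpa = 33.37
Step 2: Calculate each program's proportion:
  biology: 6.81/33.37 = 20.41% → 1020.38
  chemistry: 2.88/33.37 = 8.63% → 431.53
  cs: 7.68/33.37 = 23.01% → 1150.73
  math: 7.29/33.37 = 21.85% → 1092.3
  physics: 8.71/33.37 = 26.10% → 1305.06
Step 3: Verify: sum of allocations ≈ 5000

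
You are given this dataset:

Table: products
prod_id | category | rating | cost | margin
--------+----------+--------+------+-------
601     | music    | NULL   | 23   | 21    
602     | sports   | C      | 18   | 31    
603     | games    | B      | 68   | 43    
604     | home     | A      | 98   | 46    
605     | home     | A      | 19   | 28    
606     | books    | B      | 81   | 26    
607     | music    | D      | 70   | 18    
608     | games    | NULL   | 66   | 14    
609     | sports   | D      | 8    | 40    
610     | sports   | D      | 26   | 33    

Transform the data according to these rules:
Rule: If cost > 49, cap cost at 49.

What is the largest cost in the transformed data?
49

Step 1: Original maximum cost = 98
Step 2: Apply cap at 49
Step 3: 5 records had cost > 49 and were capped
Step 4: Maximum after transformation = 49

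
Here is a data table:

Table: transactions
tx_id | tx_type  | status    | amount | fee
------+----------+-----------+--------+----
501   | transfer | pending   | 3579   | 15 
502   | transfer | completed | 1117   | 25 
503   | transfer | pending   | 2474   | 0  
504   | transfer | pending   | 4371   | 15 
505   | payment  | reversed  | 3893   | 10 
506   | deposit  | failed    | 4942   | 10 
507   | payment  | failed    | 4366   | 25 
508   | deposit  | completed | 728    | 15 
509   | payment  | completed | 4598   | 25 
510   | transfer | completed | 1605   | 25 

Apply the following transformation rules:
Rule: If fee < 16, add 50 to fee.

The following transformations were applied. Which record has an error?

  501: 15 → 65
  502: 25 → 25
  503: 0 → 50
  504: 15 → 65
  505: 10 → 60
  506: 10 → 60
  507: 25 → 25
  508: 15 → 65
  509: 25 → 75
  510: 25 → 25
Record 509 has an error. The correct transformed value should be 25, not 75.

Step 1: Check each record against the rule
Step 2: Record 509 has fee = 25
Step 3: Since 25 >= 16, the bonus should not have been applied
Step 4: Correct value = 25, but claimed value = 75
Conclusion: Record 509 has the error.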